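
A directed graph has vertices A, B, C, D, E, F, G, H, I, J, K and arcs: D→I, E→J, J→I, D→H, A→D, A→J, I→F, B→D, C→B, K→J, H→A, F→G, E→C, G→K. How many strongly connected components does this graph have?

5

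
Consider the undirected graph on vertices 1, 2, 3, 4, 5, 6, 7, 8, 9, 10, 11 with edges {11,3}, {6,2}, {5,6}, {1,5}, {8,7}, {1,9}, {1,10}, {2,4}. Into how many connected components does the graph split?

Starting from 7 we can reach 7, 8. That is one component of size 2.
Starting from 3 we can reach 3, 11. That is one component of size 2.
Starting from 1 we can reach 1, 2, 4, 5, 6, 9, 10. That is one component of size 7.
Total: 3 components.

3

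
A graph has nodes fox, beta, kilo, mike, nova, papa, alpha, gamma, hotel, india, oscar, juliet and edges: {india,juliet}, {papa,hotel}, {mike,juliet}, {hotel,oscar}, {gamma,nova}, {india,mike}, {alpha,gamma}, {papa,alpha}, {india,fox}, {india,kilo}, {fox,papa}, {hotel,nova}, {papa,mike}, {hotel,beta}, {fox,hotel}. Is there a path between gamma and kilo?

Yes

From gamma we can reach fox, beta, kilo, mike, nova, papa, alpha, gamma, hotel, india, oscar, juliet, which includes kilo.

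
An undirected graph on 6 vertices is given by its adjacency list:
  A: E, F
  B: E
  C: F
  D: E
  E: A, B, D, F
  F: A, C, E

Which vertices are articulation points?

E, F

Removing E increases the component count from 1 to 3, so E is a cut vertex.
Removing F increases the component count from 1 to 2, so F is a cut vertex.
By contrast removing D leaves 1 component; it is not a cut vertex. No other vertex is a cut vertex either.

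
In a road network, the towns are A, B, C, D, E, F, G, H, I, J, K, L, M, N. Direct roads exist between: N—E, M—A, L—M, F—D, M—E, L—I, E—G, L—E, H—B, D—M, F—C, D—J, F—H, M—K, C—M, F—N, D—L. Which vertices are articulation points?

Removing D increases the component count from 1 to 2, so D is a cut vertex.
Removing E increases the component count from 1 to 2, so E is a cut vertex.
Removing F increases the component count from 1 to 2, so F is a cut vertex.
Likewise H, L, M are cut vertices.
By contrast removing I leaves 1 component; it is not a cut vertex. No other vertex is a cut vertex either.

D, E, F, H, L, M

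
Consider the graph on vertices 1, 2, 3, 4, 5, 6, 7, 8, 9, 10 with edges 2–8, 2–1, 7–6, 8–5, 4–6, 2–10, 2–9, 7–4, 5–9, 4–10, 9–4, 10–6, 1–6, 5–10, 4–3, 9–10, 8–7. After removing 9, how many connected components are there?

1

With 9 gone, the remaining components are: {1, 2, 3, 4, 5, 6, 7, 8, 10}.
That is 1 component.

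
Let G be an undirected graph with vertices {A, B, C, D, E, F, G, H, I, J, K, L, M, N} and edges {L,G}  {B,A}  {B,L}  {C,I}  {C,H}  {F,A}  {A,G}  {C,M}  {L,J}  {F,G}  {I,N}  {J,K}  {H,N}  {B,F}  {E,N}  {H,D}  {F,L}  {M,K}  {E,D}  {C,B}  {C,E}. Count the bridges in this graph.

0

The edges on the cycle C-I-N-E-C are not bridges since each lies on that cycle.
Every edge lies on some cycle, so there are no bridges.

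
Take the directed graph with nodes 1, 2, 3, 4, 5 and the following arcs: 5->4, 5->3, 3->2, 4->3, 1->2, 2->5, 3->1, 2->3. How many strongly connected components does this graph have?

1

{1, 2, 3, 4, 5} are all mutually reachable — one SCC of size 5.
That gives 1 strongly connected component.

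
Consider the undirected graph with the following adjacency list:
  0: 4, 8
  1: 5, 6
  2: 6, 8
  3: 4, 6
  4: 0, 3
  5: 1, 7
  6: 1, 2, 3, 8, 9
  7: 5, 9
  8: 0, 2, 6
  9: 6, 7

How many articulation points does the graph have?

Removing 6 increases the component count from 1 to 2, so 6 is a cut vertex.
By contrast removing 1 leaves 1 component; it is not a cut vertex. No other vertex is a cut vertex either.

1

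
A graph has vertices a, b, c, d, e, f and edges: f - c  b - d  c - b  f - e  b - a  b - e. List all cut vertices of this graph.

b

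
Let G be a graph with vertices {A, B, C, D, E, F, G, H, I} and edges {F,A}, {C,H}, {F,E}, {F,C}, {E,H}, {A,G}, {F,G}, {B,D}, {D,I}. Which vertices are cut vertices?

Removing D increases the component count from 2 to 3, so D is a cut vertex.
Removing F increases the component count from 2 to 3, so F is a cut vertex.
By contrast removing H leaves 2 components; it is not a cut vertex. No other vertex is a cut vertex either.

D, F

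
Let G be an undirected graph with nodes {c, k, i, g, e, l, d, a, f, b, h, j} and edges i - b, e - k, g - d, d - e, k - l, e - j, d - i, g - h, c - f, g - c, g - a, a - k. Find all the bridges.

The edges on the cycle g-d-e-k-a-g are not bridges since each lies on that cycle.
But removing g - h disconnects g from h; removing l - k disconnects l from k; removing j - e disconnects j from e; removing g - c disconnects g from c — these are bridges.
In total 7 edges are bridges.

b-i, c-f, c-g, d-i, e-j, g-h, k-l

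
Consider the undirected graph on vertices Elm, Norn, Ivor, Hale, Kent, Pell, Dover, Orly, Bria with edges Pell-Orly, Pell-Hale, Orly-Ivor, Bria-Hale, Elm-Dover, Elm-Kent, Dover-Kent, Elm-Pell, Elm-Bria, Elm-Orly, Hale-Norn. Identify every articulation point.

Elm, Hale, Orly

Removing Elm increases the component count from 1 to 2, so Elm is a cut vertex.
Removing Hale increases the component count from 1 to 2, so Hale is a cut vertex.
Removing Orly increases the component count from 1 to 2, so Orly is a cut vertex.
By contrast removing Kent leaves 1 component; it is not a cut vertex. No other vertex is a cut vertex either.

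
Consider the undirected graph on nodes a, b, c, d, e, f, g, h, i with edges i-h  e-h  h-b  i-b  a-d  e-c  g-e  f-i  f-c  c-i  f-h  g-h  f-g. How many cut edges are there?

1

The edges on the cycle f-g-e-c-f are not bridges since each lies on that cycle.
But removing d-a disconnects d from a — this is a bridge.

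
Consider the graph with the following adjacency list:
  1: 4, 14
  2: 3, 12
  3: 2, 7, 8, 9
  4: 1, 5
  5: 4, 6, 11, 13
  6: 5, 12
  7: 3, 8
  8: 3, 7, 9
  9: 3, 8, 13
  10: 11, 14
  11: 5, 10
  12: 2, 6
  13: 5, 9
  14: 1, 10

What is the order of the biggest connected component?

Starting from 1 we can reach 1, 2, 3, 4, 5, 6, 7, 8, 9, 10, 11, 12, 13, 14. That is one component of size 14.
The largest has 14 vertices.

14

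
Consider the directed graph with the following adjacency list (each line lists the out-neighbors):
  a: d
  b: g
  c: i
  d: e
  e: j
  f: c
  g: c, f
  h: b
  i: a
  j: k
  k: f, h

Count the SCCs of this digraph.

{a, b, c, d, e, f, g, h, i, j, k} are all mutually reachable — one SCC of size 11.
That gives 1 strongly connected component.

1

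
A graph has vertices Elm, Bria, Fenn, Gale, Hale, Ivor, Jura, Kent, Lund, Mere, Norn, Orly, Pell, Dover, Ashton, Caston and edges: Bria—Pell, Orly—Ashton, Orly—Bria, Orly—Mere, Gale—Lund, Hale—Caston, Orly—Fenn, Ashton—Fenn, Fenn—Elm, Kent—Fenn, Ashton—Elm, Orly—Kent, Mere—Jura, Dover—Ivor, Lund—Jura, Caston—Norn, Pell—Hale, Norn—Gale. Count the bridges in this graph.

1

The edges on the cycle Orly-Kent-Fenn-Orly are not bridges since each lies on that cycle.
But removing Dover—Ivor disconnects Dover from Ivor — this is a bridge.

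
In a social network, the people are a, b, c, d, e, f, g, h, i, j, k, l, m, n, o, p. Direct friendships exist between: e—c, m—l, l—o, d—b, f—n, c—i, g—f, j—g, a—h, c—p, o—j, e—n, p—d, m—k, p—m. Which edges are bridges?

The edges on the cycle e-c-p-m-l-o-j-g-f-n-e are not bridges since each lies on that cycle.
But removing c—i disconnects c from i; removing k—m disconnects k from m; removing p—d disconnects p from d; removing a—h disconnects a from h — these are bridges.
In total 5 edges are bridges.

a-h, b-d, c-i, d-p, k-m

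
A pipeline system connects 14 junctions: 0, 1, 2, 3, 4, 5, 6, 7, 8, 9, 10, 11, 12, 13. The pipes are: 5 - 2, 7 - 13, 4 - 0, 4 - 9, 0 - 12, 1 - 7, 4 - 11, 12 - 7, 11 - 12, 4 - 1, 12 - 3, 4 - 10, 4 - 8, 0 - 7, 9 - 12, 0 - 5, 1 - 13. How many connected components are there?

6 is isolated — a component by itself.
Starting from 0 we can reach 0, 1, 2, 3, 4, 5, 7, 8, 9, 10, 11, 12, 13. That is one component of size 13.
Total: 2 components.

2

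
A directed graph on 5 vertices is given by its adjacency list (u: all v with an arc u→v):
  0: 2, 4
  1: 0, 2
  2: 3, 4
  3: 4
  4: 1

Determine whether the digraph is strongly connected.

From 0 we can reach every vertex (0, 1, 2, 3, 4), and every vertex can reach 0 (0, 1, 2, 3, 4). So the whole graph is one strongly connected component.

Yes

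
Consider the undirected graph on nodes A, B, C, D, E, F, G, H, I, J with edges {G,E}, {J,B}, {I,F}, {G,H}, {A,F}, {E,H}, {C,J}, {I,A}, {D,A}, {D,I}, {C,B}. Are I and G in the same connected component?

No

The component containing I is {A, D, F, I}, and G is not in it.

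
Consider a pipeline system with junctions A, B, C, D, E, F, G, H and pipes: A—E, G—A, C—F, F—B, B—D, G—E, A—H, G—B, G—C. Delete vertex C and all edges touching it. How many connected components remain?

1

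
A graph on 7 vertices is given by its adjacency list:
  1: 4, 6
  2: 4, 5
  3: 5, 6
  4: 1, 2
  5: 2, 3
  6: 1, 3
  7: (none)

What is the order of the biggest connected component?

7 is isolated — a component by itself.
Starting from 1 we can reach 1, 2, 3, 4, 5, 6. That is one component of size 6.
The largest has 6 vertices.

6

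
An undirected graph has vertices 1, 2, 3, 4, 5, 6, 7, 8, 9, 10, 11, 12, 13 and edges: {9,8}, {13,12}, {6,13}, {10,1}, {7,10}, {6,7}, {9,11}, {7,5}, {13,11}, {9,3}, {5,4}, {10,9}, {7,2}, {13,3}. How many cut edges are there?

6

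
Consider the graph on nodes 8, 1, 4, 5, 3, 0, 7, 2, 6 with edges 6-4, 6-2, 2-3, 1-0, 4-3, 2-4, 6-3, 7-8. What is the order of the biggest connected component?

5 is isolated — a component by itself.
Starting from 7 we can reach 7, 8. That is one component of size 2.
Starting from 0 we can reach 0, 1. That is one component of size 2.
Starting from 2 we can reach 2, 3, 4, 6. That is one component of size 4.
The largest has 4 vertices.

4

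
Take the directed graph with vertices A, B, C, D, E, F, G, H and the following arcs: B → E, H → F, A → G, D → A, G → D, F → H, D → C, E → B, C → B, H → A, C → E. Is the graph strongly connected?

No

There is no directed path from E to F, so the graph is not strongly connected.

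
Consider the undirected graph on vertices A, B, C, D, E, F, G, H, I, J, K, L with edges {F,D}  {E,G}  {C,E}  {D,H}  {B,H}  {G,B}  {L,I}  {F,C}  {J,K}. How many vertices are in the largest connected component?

7

A is isolated — a component by itself.
Starting from J we can reach J, K. That is one component of size 2.
Starting from I we can reach I, L. That is one component of size 2.
Starting from B we can reach B, C, D, E, F, G, H. That is one component of size 7.
The largest has 7 vertices.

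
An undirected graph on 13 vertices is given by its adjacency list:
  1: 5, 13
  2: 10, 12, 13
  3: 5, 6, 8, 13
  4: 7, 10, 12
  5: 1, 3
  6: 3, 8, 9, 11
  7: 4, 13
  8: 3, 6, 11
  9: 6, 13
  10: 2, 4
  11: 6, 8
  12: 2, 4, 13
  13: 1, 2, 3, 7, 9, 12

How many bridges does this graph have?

0

The edges on the cycle 13-7-4-10-2-13 are not bridges since each lies on that cycle.
Every edge lies on some cycle, so there are no bridges.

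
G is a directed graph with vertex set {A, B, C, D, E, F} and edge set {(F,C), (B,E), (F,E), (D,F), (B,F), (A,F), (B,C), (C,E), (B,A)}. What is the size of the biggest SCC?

{E} is an SCC by itself.
{B} is an SCC by itself.
{C} is an SCC by itself.
{F} is an SCC by itself.
{D} is an SCC by itself.
(and 1 more singleton SCC)
The largest has 1 vertex.

1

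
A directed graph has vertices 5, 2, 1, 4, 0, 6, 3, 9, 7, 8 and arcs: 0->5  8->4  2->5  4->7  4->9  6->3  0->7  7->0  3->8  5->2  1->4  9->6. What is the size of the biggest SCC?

{3, 4, 6, 8, 9} are all mutually reachable — one SCC of size 5.
{0, 7} are all mutually reachable — one SCC of size 2.
{2, 5} are all mutually reachable — one SCC of size 2.
{1} is an SCC by itself.
The largest has 5 vertices.

5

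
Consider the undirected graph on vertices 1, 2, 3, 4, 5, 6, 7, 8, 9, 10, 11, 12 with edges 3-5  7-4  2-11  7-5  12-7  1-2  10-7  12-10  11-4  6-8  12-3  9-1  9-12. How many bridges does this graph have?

1

The edges on the cycle 9-1-2-11-4-7-12-9 are not bridges since each lies on that cycle.
But removing 6-8 disconnects 6 from 8 — this is a bridge.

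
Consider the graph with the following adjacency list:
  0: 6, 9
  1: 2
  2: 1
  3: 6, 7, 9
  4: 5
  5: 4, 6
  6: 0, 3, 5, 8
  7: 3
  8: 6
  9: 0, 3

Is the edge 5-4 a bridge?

Removing 5-4 leaves no path between 5 and 4: the component count goes from 2 to 3. So it is a bridge.

Yes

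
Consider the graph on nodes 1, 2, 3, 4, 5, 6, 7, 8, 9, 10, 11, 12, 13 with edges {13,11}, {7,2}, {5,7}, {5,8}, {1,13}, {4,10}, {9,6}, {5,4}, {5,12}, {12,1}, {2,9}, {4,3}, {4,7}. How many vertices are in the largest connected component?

13

Starting from 1 we can reach 1, 2, 3, 4, 5, 6, 7, 8, 9, 10, 11, 12, 13. That is one component of size 13.
The largest has 13 vertices.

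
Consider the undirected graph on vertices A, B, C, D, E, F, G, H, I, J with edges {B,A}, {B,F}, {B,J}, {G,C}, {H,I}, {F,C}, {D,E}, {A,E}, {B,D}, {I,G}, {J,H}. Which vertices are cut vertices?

B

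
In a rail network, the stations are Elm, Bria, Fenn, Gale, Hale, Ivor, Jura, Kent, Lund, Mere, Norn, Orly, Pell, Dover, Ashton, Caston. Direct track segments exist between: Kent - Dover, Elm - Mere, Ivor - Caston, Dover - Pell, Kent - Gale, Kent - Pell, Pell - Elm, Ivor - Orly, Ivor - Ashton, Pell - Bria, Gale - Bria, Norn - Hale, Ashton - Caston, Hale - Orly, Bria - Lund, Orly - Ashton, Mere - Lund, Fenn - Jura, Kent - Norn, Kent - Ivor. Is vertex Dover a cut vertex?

No

Deleting Dover leaves 2 components (was 2), so Dover is not a cut vertex.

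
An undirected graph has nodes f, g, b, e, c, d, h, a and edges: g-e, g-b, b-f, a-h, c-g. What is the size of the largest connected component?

d is isolated — a component by itself.
Starting from a we can reach a, h. That is one component of size 2.
Starting from b we can reach b, c, e, f, g. That is one component of size 5.
The largest has 5 vertices.

5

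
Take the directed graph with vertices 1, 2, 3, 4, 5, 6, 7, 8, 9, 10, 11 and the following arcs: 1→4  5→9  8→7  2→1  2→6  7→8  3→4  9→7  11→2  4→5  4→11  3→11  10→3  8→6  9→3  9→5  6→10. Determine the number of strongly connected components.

{1, 2, 3, 4, 5, 6, 7, 8, 9, 10, 11} are all mutually reachable — one SCC of size 11.
That gives 1 strongly connected component.

1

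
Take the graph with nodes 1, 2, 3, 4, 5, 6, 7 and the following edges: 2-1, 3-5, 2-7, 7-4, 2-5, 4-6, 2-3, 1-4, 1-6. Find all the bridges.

none

The edges on the cycle 2-3-5-2 are not bridges since each lies on that cycle.
Every edge lies on some cycle, so there are no bridges.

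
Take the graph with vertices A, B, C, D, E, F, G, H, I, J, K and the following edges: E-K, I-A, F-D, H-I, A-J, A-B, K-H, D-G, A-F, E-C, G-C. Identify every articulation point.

A

Removing A increases the component count from 1 to 3, so A is a cut vertex.
By contrast removing C leaves 1 component; it is not a cut vertex. No other vertex is a cut vertex either.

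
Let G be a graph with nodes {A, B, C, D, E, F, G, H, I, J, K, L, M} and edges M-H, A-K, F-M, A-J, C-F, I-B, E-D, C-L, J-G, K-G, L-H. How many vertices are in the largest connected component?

Starting from D we can reach D, E. That is one component of size 2.
Starting from B we can reach B, I. That is one component of size 2.
Starting from A we can reach A, G, J, K. That is one component of size 4.
Starting from C we can reach C, F, H, L, M. That is one component of size 5.
The largest has 5 vertices.

5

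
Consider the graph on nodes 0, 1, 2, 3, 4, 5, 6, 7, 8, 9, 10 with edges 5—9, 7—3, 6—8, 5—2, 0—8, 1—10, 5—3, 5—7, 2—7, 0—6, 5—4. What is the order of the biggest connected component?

6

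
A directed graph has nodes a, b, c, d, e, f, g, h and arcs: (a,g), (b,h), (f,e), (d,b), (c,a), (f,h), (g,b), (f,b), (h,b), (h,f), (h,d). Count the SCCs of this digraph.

{b, d, f, h} are all mutually reachable — one SCC of size 4.
{e} is an SCC by itself.
{g} is an SCC by itself.
{a} is an SCC by itself.
{c} is an SCC by itself.
That gives 5 strongly connected components.

5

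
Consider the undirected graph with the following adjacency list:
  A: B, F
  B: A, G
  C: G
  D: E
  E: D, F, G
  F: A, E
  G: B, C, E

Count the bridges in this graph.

2

The edges on the cycle B-A-F-E-G-B are not bridges since each lies on that cycle.
But removing G-C disconnects G from C; removing E-D disconnects E from D — these are bridges.
That makes 2 bridges.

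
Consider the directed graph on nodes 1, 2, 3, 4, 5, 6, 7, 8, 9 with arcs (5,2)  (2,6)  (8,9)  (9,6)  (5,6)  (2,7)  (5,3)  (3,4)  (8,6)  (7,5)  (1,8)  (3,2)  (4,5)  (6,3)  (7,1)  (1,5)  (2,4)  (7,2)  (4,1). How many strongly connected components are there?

{1, 2, 3, 4, 5, 6, 7, 8, 9} are all mutually reachable — one SCC of size 9.
That gives 1 strongly connected component.

1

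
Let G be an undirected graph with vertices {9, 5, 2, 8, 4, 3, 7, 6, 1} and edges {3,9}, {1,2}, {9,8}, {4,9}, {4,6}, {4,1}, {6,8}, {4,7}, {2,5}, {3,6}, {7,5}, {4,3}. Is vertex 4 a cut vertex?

Deleting 4 raises the number of components from 1 to 2, so 4 is a cut vertex.

Yes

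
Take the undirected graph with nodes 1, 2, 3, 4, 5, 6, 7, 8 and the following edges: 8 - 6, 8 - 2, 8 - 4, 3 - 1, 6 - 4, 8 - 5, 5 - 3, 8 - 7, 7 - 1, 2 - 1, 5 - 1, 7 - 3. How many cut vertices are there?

Removing 8 increases the component count from 1 to 2, so 8 is a cut vertex.
By contrast removing 6 leaves 1 component; it is not a cut vertex. No other vertex is a cut vertex either.

1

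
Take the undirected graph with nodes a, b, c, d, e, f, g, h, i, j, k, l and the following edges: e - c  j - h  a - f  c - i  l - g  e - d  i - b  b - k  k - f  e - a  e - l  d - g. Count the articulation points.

Removing e increases the component count from 2 to 3, so e is a cut vertex.
By contrast removing g leaves 2 components; it is not a cut vertex. No other vertex is a cut vertex either.

1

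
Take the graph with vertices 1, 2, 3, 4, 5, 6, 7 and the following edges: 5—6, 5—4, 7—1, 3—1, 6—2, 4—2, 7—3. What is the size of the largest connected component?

4

Starting from 1 we can reach 1, 3, 7. That is one component of size 3.
Starting from 2 we can reach 2, 4, 5, 6. That is one component of size 4.
The largest has 4 vertices.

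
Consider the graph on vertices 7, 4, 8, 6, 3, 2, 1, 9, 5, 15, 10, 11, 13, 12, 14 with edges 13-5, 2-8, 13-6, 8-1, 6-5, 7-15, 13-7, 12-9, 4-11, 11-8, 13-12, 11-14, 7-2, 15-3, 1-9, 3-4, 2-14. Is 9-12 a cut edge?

After removing 9-12, the path 9-1-8-2-7-13-12 still connects them, so the edge is not a bridge.

No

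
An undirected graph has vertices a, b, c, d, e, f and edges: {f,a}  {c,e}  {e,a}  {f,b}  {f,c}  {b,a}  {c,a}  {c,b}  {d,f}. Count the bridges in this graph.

The edges on the cycle f-c-b-f are not bridges since each lies on that cycle.
But removing f-d disconnects f from d — this is a bridge.

1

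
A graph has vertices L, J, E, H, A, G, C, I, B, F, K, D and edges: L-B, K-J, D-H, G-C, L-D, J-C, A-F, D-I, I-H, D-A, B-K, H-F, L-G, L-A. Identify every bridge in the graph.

none

The edges on the cycle L-B-K-J-C-G-L are not bridges since each lies on that cycle.
Every edge lies on some cycle, so there are no bridges.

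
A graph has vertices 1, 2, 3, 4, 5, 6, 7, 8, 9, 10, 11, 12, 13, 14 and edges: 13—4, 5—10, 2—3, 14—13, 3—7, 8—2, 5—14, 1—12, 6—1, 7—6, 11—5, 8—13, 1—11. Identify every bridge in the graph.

The edges on the cycle 8-2-3-7-6-1-11-5-14-13-8 are not bridges since each lies on that cycle.
But removing 12—1 disconnects 12 from 1; removing 13—4 disconnects 13 from 4; removing 10—5 disconnects 10 from 5 — these are bridges.

1-12, 10-5, 13-4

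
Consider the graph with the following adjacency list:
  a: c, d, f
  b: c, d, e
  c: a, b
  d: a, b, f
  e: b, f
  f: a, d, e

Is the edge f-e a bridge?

After removing f-e, the path f-d-b-e still connects them, so the edge is not a bridge.

No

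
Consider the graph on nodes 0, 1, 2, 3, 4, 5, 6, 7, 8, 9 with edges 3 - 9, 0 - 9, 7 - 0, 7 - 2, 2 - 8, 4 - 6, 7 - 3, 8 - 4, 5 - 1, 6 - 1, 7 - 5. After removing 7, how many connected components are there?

2

With 7 gone, the remaining components are: {0, 3, 9}; {1, 2, 4, 5, 6, 8}.
That is 2 components.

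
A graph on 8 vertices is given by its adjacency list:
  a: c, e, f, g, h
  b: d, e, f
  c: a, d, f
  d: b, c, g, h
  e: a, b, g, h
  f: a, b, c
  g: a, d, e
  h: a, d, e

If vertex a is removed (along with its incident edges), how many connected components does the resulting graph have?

1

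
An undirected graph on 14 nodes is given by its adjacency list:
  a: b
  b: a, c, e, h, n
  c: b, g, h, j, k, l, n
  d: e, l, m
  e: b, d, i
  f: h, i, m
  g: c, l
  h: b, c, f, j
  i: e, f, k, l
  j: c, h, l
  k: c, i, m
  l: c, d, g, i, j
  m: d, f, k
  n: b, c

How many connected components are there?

1

Starting from a we can reach a, b, c, d, e, f, g, h, i, j, k, l, m, n. That is one component of size 14.
Total: 1 component.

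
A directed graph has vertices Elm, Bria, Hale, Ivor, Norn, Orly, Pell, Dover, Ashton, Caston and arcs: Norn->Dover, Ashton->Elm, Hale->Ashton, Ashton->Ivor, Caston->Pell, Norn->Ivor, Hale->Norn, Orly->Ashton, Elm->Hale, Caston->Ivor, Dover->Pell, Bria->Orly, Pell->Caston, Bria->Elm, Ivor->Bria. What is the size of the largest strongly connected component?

10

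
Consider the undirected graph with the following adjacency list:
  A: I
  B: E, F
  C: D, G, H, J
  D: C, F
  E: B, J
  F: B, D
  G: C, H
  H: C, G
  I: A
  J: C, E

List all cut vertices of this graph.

Removing C increases the component count from 2 to 3, so C is a cut vertex.
By contrast removing B leaves 2 components; it is not a cut vertex. No other vertex is a cut vertex either.

C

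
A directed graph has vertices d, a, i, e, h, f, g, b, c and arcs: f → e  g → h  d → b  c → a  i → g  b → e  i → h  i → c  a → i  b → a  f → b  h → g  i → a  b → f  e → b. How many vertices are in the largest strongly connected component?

{a, c, i} are all mutually reachable — one SCC of size 3.
{b, e, f} are all mutually reachable — one SCC of size 3.
{g, h} are all mutually reachable — one SCC of size 2.
{d} is an SCC by itself.
The largest has 3 vertices.

3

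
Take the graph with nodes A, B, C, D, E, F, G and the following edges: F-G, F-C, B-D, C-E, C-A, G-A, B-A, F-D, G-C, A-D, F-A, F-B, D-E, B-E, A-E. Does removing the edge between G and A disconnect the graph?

After removing G-A, the path G-F-A still connects them, so the edge is not a bridge.

No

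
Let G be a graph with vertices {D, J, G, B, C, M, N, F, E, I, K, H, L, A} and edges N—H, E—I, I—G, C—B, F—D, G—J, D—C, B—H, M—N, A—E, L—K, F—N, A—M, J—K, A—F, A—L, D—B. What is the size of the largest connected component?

Starting from A we can reach A, B, C, D, E, F, G, H, I, J, K, L, M, N. That is one component of size 14.
The largest has 14 vertices.

14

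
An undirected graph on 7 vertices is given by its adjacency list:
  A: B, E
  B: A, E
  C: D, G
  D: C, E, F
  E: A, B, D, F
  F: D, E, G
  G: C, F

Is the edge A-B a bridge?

No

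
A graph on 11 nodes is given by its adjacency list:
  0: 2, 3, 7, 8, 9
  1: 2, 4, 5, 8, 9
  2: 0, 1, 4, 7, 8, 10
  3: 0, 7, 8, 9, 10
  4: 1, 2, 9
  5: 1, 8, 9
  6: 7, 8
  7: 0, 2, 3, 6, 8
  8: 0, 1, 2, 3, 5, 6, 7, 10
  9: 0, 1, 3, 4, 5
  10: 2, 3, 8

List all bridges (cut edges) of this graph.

none

The edges on the cycle 2-10-8-2 are not bridges since each lies on that cycle.
Every edge lies on some cycle, so there are no bridges.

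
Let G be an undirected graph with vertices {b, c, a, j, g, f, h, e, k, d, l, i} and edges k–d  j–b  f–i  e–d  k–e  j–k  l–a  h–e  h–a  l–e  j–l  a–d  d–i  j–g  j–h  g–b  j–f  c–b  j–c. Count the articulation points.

Removing j increases the component count from 1 to 2, so j is a cut vertex.
By contrast removing h leaves 1 component; it is not a cut vertex. No other vertex is a cut vertex either.

1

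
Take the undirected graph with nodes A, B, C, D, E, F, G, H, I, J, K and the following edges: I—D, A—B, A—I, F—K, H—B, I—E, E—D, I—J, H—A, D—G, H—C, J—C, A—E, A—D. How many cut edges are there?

2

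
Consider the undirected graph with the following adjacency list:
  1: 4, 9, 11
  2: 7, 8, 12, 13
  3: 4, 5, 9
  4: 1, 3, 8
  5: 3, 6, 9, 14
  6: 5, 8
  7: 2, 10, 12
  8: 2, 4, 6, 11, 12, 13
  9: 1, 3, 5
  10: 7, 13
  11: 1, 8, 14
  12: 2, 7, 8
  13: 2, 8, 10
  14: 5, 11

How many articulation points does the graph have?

1

Removing 8 increases the component count from 1 to 2, so 8 is a cut vertex.
By contrast removing 5 leaves 1 component; it is not a cut vertex. No other vertex is a cut vertex either.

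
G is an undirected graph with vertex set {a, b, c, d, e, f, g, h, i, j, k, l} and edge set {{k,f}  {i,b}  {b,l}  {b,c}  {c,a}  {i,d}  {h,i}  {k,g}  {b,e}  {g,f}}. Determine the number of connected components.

j is isolated — a component by itself.
Starting from f we can reach f, g, k. That is one component of size 3.
Starting from a we can reach a, b, c, d, e, h, i, l. That is one component of size 8.
Total: 3 components.

3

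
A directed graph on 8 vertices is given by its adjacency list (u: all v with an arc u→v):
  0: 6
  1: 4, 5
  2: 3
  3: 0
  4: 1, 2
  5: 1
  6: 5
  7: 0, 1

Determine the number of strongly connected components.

2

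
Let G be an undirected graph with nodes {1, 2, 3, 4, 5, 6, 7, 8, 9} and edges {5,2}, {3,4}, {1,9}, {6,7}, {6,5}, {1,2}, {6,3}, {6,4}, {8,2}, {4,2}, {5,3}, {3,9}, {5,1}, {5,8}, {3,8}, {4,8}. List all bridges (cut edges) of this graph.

6-7

The edges on the cycle 5-1-9-3-5 are not bridges since each lies on that cycle.
But removing 6–7 disconnects 6 from 7 — this is a bridge.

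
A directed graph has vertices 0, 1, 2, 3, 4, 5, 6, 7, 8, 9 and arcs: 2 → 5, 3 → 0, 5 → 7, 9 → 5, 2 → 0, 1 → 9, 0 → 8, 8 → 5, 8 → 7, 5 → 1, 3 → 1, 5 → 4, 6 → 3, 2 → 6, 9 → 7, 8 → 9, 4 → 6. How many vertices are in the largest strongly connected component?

8

{0, 1, 3, 4, 5, 6, 8, 9} are all mutually reachable — one SCC of size 8.
{7} is an SCC by itself.
{2} is an SCC by itself.
The largest has 8 vertices.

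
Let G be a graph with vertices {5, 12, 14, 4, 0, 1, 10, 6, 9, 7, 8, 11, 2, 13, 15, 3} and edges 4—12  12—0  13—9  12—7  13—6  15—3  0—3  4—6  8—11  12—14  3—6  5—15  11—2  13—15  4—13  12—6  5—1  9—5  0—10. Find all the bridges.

0-10, 1-5, 11-2, 11-8, 12-14, 12-7

The edges on the cycle 4-12-0-3-15-5-9-13-4 are not bridges since each lies on that cycle.
But removing 8—11 disconnects 8 from 11; removing 0—10 disconnects 0 from 10; removing 11—2 disconnects 11 from 2; removing 1—5 disconnects 1 from 5 — these are bridges.
In total 6 edges are bridges.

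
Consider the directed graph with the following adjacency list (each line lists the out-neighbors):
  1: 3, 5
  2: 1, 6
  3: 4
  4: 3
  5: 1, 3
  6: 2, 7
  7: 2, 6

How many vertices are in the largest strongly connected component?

3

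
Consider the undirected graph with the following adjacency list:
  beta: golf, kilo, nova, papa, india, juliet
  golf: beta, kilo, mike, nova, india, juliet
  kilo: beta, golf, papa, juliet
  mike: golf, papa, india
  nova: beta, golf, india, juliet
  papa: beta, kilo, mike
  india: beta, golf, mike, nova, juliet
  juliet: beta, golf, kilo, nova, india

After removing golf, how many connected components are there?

1

With golf gone, the remaining components are: {beta, kilo, mike, nova, papa, india, juliet}.
That is 1 component.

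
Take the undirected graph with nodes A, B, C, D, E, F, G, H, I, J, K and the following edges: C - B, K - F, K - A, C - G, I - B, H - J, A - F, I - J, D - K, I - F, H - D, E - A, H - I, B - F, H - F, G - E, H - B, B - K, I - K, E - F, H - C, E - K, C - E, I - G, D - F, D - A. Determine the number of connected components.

1

Starting from A we can reach A, B, C, D, E, F, G, H, I, J, K. That is one component of size 11.
Total: 1 component.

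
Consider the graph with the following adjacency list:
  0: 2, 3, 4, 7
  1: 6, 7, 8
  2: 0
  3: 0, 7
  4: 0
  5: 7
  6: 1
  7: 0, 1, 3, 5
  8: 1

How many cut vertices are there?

Removing 0 increases the component count from 1 to 3, so 0 is a cut vertex.
Removing 1 increases the component count from 1 to 3, so 1 is a cut vertex.
Removing 7 increases the component count from 1 to 3, so 7 is a cut vertex.
By contrast removing 2 leaves 1 component; it is not a cut vertex. No other vertex is a cut vertex either.

3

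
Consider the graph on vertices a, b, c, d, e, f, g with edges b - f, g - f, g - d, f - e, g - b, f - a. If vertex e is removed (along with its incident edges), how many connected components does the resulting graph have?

2

With e gone, the remaining components are: {c}; {a, b, d, f, g}.
That is 2 components.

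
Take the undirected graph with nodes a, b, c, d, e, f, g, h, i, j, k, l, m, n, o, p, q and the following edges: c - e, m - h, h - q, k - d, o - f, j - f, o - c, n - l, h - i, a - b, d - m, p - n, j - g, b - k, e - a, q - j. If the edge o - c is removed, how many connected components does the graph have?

o and c are still connected via o-f-j-q-h-m-d-k-b-a-e-c, so the component count stays at 2.

2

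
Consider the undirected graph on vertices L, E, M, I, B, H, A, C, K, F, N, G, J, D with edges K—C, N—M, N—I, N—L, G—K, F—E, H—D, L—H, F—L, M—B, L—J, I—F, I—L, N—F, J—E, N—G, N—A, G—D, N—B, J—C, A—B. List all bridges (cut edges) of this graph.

none

The edges on the cycle N-I-L-N are not bridges since each lies on that cycle.
Every edge lies on some cycle, so there are no bridges.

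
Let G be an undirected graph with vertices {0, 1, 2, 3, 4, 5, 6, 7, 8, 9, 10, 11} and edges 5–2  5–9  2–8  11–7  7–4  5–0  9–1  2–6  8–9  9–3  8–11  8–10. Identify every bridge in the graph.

0-5, 1-9, 10-8, 11-7, 11-8, 2-6, 3-9, 4-7

The edges on the cycle 5-2-8-9-5 are not bridges since each lies on that cycle.
But removing 9–1 disconnects 9 from 1; removing 8–10 disconnects 8 from 10; removing 5–0 disconnects 5 from 0; removing 7–4 disconnects 7 from 4 — these are bridges.
In total 8 edges are bridges.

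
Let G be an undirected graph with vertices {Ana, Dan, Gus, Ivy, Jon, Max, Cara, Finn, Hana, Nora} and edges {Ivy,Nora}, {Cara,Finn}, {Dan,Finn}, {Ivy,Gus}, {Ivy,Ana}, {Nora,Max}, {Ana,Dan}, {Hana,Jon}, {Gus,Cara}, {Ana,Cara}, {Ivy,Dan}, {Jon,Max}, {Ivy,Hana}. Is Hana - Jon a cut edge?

No

After removing Hana - Jon, the path Hana-Ivy-Nora-Max-Jon still connects them, so the edge is not a bridge.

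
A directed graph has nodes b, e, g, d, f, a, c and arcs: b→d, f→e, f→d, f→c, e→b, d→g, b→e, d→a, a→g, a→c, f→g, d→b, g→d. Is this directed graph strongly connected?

No

There is no directed path from d to f, so the graph is not strongly connected.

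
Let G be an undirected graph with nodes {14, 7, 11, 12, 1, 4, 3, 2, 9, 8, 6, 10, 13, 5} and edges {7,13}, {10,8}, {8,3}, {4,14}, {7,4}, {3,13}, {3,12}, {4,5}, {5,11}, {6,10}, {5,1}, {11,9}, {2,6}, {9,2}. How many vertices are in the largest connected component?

14

Starting from 1 we can reach 1, 2, 3, 4, 5, 6, 7, 8, 9, 10, 11, 12, 13, 14. That is one component of size 14.
The largest has 14 vertices.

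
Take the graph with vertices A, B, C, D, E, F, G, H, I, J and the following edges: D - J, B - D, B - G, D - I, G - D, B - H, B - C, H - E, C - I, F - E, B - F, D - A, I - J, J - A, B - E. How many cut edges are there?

The edges on the cycle B-F-E-B are not bridges since each lies on that cycle.
Every edge lies on some cycle, so there are no bridges.

0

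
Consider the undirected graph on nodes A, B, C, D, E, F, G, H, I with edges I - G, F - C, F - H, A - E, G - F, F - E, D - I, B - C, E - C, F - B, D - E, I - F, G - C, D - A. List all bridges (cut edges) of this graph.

The edges on the cycle I-G-C-F-I are not bridges since each lies on that cycle.
But removing F - H disconnects F from H — this is a bridge.

F-H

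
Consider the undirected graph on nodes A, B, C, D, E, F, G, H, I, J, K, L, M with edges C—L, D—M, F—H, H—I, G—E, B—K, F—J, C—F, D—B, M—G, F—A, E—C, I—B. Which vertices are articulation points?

Removing B increases the component count from 1 to 2, so B is a cut vertex.
Removing C increases the component count from 1 to 2, so C is a cut vertex.
Removing F increases the component count from 1 to 3, so F is a cut vertex.
By contrast removing J leaves 1 component; it is not a cut vertex. No other vertex is a cut vertex either.

B, C, F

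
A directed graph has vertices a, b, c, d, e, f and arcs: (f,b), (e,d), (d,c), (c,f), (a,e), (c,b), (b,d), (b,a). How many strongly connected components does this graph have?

{a, b, c, d, e, f} are all mutually reachable — one SCC of size 6.
That gives 1 strongly connected component.

1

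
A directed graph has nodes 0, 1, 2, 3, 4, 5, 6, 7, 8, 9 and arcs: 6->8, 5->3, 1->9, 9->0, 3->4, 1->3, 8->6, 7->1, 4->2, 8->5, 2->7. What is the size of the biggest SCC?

{1, 2, 3, 4, 7} are all mutually reachable — one SCC of size 5.
{6, 8} are all mutually reachable — one SCC of size 2.
{0} is an SCC by itself.
{5} is an SCC by itself.
{9} is an SCC by itself.
The largest has 5 vertices.

5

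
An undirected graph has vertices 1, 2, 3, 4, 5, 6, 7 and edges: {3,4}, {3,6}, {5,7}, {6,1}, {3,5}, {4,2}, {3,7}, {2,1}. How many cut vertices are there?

1

Removing 3 increases the component count from 1 to 2, so 3 is a cut vertex.
By contrast removing 1 leaves 1 component; it is not a cut vertex. No other vertex is a cut vertex either.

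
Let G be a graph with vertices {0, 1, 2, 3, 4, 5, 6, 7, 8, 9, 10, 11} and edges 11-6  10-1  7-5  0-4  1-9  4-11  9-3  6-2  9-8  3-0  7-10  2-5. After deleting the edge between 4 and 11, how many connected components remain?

4 and 11 are still connected via 4-0-3-9-1-10-7-5-2-6-11, so the component count stays at 1.

1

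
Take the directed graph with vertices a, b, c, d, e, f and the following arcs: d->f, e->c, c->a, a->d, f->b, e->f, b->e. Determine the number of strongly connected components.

{a, b, c, d, e, f} are all mutually reachable — one SCC of size 6.
That gives 1 strongly connected component.

1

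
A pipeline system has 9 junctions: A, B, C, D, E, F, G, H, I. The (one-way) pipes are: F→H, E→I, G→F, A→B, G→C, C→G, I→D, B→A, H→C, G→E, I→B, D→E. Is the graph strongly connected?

No

There is no directed path from B to F, so the graph is not strongly connected.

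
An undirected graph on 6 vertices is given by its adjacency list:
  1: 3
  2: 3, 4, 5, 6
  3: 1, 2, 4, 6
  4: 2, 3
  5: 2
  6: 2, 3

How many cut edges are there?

The edges on the cycle 3-4-2-6-3 are not bridges since each lies on that cycle.
But removing 1-3 disconnects 1 from 3; removing 5-2 disconnects 5 from 2 — these are bridges.
That makes 2 bridges.

2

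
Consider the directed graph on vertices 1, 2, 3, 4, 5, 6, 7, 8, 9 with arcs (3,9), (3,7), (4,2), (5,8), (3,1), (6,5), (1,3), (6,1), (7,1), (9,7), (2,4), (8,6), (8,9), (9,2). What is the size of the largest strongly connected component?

{1, 3, 7, 9} are all mutually reachable — one SCC of size 4.
{5, 6, 8} are all mutually reachable — one SCC of size 3.
{2, 4} are all mutually reachable — one SCC of size 2.
The largest has 4 vertices.

4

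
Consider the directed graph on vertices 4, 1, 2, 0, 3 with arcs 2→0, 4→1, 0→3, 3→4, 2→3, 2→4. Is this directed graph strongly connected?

There is no directed path from 1 to 2, so the graph is not strongly connected.

No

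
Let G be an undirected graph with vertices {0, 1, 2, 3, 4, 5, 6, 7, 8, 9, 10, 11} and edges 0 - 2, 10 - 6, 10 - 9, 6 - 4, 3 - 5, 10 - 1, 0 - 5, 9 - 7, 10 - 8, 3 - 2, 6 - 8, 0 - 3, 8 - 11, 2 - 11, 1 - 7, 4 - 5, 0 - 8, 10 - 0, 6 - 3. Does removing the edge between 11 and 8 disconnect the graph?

After removing 11 - 8, the path 11-2-0-8 still connects them, so the edge is not a bridge.

No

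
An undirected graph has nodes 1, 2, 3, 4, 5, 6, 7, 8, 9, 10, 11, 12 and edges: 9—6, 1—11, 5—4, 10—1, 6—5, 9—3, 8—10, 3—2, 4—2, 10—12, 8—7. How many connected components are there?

Starting from 1 we can reach 1, 7, 8, 10, 11, 12. That is one component of size 6.
Starting from 2 we can reach 2, 3, 4, 5, 6, 9. That is one component of size 6.
Total: 2 components.

2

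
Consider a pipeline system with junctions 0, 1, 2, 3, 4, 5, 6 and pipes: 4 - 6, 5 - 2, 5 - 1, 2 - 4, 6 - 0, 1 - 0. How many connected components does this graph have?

3 is isolated — a component by itself.
Starting from 0 we can reach 0, 1, 2, 4, 5, 6. That is one component of size 6.
Total: 2 components.

2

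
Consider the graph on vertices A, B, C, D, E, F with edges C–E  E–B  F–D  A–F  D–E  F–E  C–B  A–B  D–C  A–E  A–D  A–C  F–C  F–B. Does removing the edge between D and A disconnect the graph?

After removing D–A, the path D-F-A still connects them, so the edge is not a bridge.

No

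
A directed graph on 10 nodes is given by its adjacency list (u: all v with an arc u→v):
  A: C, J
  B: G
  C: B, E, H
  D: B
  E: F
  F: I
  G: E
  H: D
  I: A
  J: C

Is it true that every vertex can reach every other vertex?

Yes

From B we can reach every vertex (A, B, C, D, E, F, G, H, I, J), and every vertex can reach B (A, B, C, D, E, F, G, H, I, J). So the whole graph is one strongly connected component.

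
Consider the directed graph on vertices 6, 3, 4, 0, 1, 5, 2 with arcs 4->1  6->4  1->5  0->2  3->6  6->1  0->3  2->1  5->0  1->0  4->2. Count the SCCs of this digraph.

1

{0, 1, 2, 3, 4, 5, 6} are all mutually reachable — one SCC of size 7.
That gives 1 strongly connected component.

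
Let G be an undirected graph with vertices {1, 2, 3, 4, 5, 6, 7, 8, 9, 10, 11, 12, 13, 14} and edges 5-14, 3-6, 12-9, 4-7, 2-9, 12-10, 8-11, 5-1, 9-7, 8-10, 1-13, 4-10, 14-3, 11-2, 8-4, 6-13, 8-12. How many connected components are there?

2

Starting from 1 we can reach 1, 3, 5, 6, 13, 14. That is one component of size 6.
Starting from 2 we can reach 2, 4, 7, 8, 9, 10, 11, 12. That is one component of size 8.
Total: 2 components.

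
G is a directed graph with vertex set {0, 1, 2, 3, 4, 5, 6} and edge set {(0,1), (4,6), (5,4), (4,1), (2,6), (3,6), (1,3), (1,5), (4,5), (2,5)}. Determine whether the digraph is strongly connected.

There is no directed path from 1 to 2, so the graph is not strongly connected.

No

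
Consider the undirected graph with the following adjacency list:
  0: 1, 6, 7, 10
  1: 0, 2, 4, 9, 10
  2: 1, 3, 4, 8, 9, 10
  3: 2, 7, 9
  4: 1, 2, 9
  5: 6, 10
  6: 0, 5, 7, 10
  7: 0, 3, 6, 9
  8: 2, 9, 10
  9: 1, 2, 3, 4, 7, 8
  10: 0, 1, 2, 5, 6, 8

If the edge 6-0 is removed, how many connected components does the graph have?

1

6 and 0 are still connected via 6-7-0, so the component count stays at 1.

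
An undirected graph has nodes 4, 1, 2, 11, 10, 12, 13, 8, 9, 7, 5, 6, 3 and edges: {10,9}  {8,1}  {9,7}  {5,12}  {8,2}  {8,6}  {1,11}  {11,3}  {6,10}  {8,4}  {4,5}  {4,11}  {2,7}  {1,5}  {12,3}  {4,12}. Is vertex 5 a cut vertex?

Deleting 5 leaves 2 components (was 2), so 5 is not a cut vertex.

No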